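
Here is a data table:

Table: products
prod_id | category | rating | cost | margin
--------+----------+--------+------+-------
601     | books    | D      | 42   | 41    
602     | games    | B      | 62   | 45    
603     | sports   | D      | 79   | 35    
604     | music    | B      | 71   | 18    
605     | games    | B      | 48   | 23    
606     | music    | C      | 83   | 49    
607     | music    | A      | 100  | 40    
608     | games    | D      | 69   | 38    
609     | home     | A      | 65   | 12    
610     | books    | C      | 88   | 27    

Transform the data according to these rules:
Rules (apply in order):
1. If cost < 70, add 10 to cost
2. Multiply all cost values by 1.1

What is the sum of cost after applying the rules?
832.7

Step 1: Apply Rule 1 - Add 10 to records with cost < 70
  - 5 records affected: 286 + (5 × 10) = 336
  - Unaffected records: 421
  - Sum after Rule 1: 757
Step 2: Apply Rule 2 - Multiply all by 1.1
  - 757 × 1.1 = 832.7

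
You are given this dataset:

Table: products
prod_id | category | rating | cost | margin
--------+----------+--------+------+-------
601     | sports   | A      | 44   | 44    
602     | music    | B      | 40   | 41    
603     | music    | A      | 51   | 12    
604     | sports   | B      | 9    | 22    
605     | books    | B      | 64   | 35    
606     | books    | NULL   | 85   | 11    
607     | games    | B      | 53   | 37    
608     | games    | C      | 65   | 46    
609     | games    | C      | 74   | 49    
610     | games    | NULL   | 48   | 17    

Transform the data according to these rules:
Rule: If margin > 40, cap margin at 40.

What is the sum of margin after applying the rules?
294

Step 1: 4 records have margin > 40
Step 2: These records originally summed to 180
Step 3: After capping: 4 × 40 = 160
Step 4: Unaffected records sum: 134
Step 5: Final sum = 160 + 134 = 294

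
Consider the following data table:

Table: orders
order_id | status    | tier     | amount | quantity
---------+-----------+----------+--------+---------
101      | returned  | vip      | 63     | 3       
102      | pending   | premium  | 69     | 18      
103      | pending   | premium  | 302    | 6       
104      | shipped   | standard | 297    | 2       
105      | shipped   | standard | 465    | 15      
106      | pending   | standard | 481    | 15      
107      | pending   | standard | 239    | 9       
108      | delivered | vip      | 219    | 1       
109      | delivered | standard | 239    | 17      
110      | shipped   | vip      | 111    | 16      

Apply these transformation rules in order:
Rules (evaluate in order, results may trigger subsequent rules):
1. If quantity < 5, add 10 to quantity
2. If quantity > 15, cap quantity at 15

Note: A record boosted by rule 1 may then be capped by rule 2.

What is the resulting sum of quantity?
126

Step 1: Apply rule 1 to records with quantity < 5
  - 3 records get bonus of 10
  - Of these, 0 records then exceed 15 and get capped
Step 2: Apply rule 2 to records with quantity > 15
  - 3 records (original) are capped
Step 3: Calculate final sum = 126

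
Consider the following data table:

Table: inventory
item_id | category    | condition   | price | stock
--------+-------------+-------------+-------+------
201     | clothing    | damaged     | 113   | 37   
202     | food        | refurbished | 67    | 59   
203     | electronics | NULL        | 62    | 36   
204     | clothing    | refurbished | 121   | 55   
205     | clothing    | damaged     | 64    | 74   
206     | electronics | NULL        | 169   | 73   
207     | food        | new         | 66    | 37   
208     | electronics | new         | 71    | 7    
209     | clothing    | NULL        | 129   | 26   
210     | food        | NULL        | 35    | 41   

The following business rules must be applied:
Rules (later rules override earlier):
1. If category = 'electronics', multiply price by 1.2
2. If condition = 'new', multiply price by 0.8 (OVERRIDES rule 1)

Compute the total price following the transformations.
915.8

Step 1: Rule 2 takes priority for records with condition = 'new'
  - 2 records: 137 × 0.8 = 109.6
Step 2: Rule 1 applies to remaining records with category = 'electronics'
  - 2 records: 231 × 1.2 = 277.2
Step 3: Other records unchanged: 529
Step 4: Final sum = 109.6 + 277.2 + 529 = 915.8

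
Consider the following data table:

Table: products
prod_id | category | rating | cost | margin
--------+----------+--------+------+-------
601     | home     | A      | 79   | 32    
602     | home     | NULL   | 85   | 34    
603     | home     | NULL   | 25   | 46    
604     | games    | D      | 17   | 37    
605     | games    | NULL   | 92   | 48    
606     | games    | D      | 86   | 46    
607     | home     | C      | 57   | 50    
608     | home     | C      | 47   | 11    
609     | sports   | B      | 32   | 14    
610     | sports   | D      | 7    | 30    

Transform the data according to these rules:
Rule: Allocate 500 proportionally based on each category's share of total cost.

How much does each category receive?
games: 185.01, home: 277.99, sports: 37.0

Step 1: Calculate total cost = 527
Step 2: Calculate each category's proportion:
  games: 195/527 = 37.00% → 185.01
  home: 293/527 = 55.60% → 277.99
  sports: 39/527 = 7.40% → 37.0
Step 3: Verify: sum of allocations ≈ 500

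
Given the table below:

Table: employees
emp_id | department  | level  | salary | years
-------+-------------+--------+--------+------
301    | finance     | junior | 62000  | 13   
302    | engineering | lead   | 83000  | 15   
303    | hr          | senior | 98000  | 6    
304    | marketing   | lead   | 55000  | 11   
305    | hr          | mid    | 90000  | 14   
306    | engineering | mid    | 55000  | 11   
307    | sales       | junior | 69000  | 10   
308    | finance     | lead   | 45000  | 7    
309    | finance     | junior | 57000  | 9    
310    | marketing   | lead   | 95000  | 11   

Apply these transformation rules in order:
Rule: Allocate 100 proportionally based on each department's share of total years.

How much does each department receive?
engineering: 24.3, finance: 27.1, hr: 18.69, marketing: 20.56, sales: 9.35

Step 1: Calculate total years = 107
Step 2: Calculate each department's proportion:
  engineering: 26/107 = 24.30% → 24.3
  finance: 29/107 = 27.10% → 27.1
  hr: 20/107 = 18.69% → 18.69
  marketing: 22/107 = 20.56% → 20.56
  sales: 10/107 = 9.35% → 9.35
Step 3: Verify: sum of allocations ≈ 100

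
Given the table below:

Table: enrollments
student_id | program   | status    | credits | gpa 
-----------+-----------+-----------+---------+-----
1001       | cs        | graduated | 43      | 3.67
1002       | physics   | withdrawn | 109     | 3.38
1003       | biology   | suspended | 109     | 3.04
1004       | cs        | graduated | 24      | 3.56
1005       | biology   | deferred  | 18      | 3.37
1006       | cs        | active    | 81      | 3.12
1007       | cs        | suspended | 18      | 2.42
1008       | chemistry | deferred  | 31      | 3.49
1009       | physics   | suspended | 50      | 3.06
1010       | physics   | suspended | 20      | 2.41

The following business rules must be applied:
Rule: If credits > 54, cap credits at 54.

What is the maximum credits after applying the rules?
54

Step 1: Original maximum credits = 109
Step 2: Apply cap at 54
Step 3: 3 records had credits > 54 and were capped
Step 4: Maximum after transformation = 54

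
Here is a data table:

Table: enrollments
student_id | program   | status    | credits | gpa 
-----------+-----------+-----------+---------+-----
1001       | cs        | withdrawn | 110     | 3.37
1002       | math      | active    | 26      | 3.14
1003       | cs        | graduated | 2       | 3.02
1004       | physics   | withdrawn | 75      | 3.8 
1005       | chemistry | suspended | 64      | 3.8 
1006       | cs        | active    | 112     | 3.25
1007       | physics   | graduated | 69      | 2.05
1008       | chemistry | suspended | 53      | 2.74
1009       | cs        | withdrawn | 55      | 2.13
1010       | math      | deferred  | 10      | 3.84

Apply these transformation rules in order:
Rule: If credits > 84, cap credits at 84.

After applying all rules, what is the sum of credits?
522

Step 1: 2 records have credits > 84
Step 2: These records originally summed to 222
Step 3: After capping: 2 × 84 = 168
Step 4: Unaffected records sum: 354
Step 5: Final sum = 168 + 354 = 522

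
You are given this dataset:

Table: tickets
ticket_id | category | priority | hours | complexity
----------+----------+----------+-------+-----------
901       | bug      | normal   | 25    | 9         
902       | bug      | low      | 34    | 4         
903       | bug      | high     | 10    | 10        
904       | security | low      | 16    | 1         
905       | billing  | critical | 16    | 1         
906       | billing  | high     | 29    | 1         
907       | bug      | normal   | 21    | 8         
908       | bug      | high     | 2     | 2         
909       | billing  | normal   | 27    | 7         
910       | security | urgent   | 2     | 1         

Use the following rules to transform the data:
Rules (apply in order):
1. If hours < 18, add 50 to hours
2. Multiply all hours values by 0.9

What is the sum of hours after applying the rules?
388.8

Step 1: Apply Rule 1 - Add 50 to records with hours < 18
  - 5 records affected: 46 + (5 × 50) = 296
  - Unaffected records: 136
  - Sum after Rule 1: 432
Step 2: Apply Rule 2 - Multiply all by 0.9
  - 432 × 0.9 = 388.8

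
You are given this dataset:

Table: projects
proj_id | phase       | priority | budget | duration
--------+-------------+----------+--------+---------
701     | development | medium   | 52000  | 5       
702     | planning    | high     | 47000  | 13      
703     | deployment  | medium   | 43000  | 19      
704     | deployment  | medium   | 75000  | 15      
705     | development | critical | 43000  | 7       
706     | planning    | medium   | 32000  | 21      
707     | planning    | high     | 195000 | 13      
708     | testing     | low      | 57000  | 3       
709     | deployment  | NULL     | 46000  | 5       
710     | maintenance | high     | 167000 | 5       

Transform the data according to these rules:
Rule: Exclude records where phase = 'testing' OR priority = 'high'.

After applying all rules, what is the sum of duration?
72

Step 1: Find records where phase = 'testing' OR priority = 'high'
Step 2: 4 records match, summing to 34
Step 3: Original sum: 106
Step 4: Remaining sum = 106 - 34 = 72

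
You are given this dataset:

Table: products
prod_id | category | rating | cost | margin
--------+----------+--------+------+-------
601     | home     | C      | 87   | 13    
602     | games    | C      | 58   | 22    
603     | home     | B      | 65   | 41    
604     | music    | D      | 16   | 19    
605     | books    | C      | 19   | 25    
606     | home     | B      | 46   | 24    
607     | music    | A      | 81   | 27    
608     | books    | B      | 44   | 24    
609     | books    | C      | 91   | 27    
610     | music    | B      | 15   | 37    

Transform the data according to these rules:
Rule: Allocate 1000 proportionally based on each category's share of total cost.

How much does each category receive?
books: 295.02, games: 111.11, home: 379.31, music: 214.56

Step 1: Calculate total cost = 522
Step 2: Calculate each category's proportion:
  books: 154/522 = 29.50% → 295.02
  games: 58/522 = 11.11% → 111.11
  home: 198/522 = 37.93% → 379.31
  music: 112/522 = 21.46% → 214.56
Step 3: Verify: sum of allocations ≈ 1000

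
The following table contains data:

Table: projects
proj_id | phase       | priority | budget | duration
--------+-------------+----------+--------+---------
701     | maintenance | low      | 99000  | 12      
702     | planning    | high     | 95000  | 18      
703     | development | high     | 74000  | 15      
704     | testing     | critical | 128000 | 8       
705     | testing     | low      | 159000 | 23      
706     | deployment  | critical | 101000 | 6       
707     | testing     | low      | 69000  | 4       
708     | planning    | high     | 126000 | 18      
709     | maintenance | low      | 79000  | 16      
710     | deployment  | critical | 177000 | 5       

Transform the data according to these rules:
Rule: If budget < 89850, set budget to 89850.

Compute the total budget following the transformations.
1154550

Step 1: 3 records have budget < 89850
Step 2: These records originally summed to 222000
Step 3: After setting to minimum: 3 × 89850 = 269550
Step 4: Unaffected records sum: 885000
Step 5: Final sum = 269550 + 885000 = 1154550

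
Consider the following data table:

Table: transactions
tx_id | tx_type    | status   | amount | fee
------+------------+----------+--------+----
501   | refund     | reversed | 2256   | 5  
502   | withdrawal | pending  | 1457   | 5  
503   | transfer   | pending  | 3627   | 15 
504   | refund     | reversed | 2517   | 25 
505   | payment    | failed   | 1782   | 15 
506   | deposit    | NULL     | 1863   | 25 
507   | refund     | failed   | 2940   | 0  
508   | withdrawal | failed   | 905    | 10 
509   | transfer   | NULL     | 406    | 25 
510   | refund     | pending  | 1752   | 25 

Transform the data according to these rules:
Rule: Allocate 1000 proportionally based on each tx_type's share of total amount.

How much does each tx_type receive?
deposit: 95.51, payment: 91.36, refund: 485.26, transfer: 206.77, withdrawal: 121.1

Step 1: Calculate total amount = 19505
Step 2: Calculate each tx_type's proportion:
  deposit: 1863/19505 = 9.55% → 95.51
  payment: 1782/19505 = 9.14% → 91.36
  refund: 9465/19505 = 48.53% → 485.26
  transfer: 4033/19505 = 20.68% → 206.77
  withdrawal: 2362/19505 = 12.11% → 121.1
Step 3: Verify: sum of allocations ≈ 1000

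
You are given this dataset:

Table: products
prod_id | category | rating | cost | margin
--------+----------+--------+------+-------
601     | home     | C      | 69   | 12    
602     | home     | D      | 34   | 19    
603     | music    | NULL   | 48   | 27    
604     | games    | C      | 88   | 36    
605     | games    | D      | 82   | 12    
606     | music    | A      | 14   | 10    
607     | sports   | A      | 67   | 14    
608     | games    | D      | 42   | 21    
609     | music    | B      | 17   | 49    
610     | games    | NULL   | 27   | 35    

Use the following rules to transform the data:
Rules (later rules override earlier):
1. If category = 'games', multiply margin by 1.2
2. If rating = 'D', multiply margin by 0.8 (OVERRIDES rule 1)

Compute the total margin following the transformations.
238.8

Step 1: Rule 2 takes priority for records with rating = 'D'
  - 3 records: 52 × 0.8 = 41.6
Step 2: Rule 1 applies to remaining records with category = 'games'
  - 2 records: 71 × 1.2 = 85.2
Step 3: Other records unchanged: 112
Step 4: Final sum = 41.6 + 85.2 + 112 = 238.8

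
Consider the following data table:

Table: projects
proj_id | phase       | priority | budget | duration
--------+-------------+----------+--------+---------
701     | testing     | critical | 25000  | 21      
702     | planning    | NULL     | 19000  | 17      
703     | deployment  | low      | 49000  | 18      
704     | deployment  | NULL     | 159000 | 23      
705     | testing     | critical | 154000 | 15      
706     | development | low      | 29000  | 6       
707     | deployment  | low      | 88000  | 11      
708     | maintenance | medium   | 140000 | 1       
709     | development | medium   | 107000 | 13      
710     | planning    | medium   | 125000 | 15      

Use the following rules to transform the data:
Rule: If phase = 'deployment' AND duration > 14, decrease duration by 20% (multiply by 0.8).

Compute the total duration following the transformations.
131.8

Step 1: Find records where phase = 'deployment' AND duration > 14
Step 2: 2 records match, summing to 41
Step 3: After multiplier: 41 × 0.8 = 32.8
Step 4: Unaffected records sum: 99
Step 5: Final sum = 32.8 + 99 = 131.8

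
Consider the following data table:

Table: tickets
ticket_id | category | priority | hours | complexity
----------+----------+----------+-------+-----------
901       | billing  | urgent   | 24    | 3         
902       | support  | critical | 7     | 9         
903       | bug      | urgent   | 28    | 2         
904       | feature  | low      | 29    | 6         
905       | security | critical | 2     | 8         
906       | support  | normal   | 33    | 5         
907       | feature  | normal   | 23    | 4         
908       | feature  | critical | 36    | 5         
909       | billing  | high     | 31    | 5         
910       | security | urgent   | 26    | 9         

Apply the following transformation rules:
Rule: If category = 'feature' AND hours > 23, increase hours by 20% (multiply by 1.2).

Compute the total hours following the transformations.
252.0

Step 1: Find records where category = 'feature' AND hours > 23
Step 2: 2 records match, summing to 65
Step 3: After multiplier: 65 × 1.2 = 78.0
Step 4: Unaffected records sum: 174
Step 5: Final sum = 78.0 + 174 = 252.0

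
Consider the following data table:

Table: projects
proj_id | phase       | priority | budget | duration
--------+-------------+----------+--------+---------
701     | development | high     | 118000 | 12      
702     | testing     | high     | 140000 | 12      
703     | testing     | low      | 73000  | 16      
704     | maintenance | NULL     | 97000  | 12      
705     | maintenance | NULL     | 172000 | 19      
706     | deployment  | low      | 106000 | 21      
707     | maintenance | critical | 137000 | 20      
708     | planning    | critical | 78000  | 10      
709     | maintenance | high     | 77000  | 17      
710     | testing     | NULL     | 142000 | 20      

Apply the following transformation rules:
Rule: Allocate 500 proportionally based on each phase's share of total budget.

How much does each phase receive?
deployment: 46.49, development: 51.75, maintenance: 211.84, planning: 34.21, testing: 155.7

Step 1: Calculate total budget = 1140000
Step 2: Calculate each phase's proportion:
  deployment: 106000/1140000 = 9.30% → 46.49
  development: 118000/1140000 = 10.35% → 51.75
  maintenance: 483000/1140000 = 42.37% → 211.84
  planning: 78000/1140000 = 6.84% → 34.21
  testing: 355000/1140000 = 31.14% → 155.7
Step 3: Verify: sum of allocations ≈ 500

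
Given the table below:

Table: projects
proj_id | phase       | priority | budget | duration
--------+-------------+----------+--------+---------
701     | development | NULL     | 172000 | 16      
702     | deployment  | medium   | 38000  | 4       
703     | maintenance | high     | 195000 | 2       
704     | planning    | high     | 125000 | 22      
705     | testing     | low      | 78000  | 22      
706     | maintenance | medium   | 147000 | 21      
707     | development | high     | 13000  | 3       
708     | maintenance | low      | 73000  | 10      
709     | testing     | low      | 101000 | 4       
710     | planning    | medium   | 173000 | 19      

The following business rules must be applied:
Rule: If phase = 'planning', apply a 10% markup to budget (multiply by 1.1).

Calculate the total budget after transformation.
1144800.0

Step 1: Records with phase = 'planning' have total budget = 298000
Step 2: Apply multiplier: 298000 × 1.1 = 327800.0
Step 3: Other records total: 817000
Step 4: Final sum = 327800.0 + 817000 = 1144800.0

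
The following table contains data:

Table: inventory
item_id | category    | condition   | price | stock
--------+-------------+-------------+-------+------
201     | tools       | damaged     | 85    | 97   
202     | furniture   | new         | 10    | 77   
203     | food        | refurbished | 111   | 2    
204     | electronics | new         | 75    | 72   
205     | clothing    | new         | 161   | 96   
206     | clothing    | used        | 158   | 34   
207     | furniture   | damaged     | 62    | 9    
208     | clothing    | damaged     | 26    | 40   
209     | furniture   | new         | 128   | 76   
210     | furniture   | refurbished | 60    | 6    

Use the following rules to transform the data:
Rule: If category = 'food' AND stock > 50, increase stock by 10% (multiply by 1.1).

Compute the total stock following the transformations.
509

Step 1: Find records where category = 'food' AND stock > 50
Step 2: 0 records match, summing to 0
Step 3: After multiplier: 0 × 1.1 = 0.0
Step 4: Unaffected records sum: 509
Step 5: Final sum = 0.0 + 509 = 509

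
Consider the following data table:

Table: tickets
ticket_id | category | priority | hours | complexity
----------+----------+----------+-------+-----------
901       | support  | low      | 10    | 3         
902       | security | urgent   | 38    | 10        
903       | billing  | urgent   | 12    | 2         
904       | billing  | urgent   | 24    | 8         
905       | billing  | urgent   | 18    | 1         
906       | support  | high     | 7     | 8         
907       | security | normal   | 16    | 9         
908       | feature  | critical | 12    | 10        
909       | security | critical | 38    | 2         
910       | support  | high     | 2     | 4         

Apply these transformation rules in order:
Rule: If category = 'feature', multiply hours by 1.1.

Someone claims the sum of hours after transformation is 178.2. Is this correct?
Yes, the result is correct.

Step 1: Calculate the correct sum after transformation
Step 2: Apply multiplier 1.1 to records where category = 'feature'
Step 3: Correct result = 178.2
Step 4: Claimed result = 178.2
Step 5: 178.2 = 178.2 ✓
Conclusion: The claimed result is correct.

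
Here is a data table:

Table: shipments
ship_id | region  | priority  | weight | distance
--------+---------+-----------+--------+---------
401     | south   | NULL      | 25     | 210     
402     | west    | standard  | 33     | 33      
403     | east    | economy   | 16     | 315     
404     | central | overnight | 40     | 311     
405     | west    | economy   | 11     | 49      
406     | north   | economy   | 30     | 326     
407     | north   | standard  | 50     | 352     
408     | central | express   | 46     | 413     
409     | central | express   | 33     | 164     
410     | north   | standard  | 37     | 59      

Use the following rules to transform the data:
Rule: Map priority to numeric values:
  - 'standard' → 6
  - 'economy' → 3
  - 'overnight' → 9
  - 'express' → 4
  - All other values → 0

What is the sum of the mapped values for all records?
44

Step 1: Apply mapping to each record
Step 2: Count by status:
  'standard': 3 records × 6 = 18
  'economy': 3 records × 3 = 9
  'overnight': 1 records × 9 = 9
  'express': 2 records × 4 = 8
Step 3: Sum all mapped values = 44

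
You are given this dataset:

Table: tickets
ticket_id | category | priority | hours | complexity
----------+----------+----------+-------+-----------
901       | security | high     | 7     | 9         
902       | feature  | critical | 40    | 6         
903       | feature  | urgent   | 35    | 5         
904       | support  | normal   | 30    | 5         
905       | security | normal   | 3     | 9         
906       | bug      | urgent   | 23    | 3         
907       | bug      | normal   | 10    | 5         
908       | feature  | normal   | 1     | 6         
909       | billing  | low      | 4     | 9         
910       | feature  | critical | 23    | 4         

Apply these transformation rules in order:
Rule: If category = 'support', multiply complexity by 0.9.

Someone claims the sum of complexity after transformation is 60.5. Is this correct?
Yes, the result is correct.

Step 1: Calculate the correct sum after transformation
Step 2: Apply multiplier 0.9 to records where category = 'support'
Step 3: Correct result = 60.5
Step 4: Claimed result = 60.5
Step 5: 60.5 = 60.5 ✓
Conclusion: The claimed result is correct.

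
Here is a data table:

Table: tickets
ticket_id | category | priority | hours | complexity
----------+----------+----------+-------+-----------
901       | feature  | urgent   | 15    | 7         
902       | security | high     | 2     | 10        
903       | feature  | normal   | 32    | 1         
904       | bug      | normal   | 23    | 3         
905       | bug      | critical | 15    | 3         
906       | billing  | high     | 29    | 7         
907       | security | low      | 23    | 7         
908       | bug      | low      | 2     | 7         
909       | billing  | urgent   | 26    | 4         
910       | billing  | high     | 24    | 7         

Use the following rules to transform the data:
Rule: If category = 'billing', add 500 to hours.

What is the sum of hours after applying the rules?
1691

Step 1: Count records where category = 'billing': 3
Step 2: Total bonus added: 3 × 500 = 1500
Step 3: Original sum of hours: 191
Step 4: Final sum = 191 + 1500 = 1691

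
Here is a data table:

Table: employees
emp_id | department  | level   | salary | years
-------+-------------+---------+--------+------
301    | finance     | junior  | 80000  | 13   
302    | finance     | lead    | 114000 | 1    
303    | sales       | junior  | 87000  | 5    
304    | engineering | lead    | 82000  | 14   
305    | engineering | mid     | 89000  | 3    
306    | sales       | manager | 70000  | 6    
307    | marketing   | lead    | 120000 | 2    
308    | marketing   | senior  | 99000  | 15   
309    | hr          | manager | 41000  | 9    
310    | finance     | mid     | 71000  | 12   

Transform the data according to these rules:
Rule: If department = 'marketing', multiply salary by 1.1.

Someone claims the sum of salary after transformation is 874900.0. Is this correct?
Yes, the result is correct.

Step 1: Calculate the correct sum after transformation
Step 2: Apply multiplier 1.1 to records where department = 'marketing'
Step 3: Correct result = 874900.0
Step 4: Claimed result = 874900.0
Step 5: 874900.0 = 874900.0 ✓
Conclusion: The claimed result is correct.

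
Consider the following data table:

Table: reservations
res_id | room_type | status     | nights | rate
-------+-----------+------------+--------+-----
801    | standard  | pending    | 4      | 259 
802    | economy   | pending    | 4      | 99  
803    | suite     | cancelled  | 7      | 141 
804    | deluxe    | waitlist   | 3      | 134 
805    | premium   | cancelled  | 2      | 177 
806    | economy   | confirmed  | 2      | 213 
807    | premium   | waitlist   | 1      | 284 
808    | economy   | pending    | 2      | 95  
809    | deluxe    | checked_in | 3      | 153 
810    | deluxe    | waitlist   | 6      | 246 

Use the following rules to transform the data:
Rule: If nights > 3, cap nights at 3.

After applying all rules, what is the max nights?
3

Step 1: Original maximum nights = 7
Step 2: Apply cap at 3
Step 3: 4 records had nights > 3 and were capped
Step 4: Maximum after transformation = 3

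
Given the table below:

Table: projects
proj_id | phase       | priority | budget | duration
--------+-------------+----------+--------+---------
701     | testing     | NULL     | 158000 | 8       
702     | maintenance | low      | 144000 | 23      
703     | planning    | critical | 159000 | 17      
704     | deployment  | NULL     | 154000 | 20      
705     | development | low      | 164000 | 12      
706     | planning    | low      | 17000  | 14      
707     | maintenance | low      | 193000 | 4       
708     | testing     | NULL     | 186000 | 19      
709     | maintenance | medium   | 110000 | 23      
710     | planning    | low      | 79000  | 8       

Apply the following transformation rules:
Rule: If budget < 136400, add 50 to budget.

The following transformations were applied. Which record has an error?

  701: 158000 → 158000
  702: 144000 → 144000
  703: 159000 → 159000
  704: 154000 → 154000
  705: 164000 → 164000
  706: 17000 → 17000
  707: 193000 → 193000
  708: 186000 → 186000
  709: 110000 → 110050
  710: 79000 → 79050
Record 706 has an error. The correct transformed value should be 17050, not 17000.

Step 1: Check each record against the rule
Step 2: Record 706 has budget = 17000
Step 3: Since 17000 < 136400, the bonus should have been applied
Step 4: Correct value = 17050, but claimed value = 17000
Conclusion: Record 706 has the error.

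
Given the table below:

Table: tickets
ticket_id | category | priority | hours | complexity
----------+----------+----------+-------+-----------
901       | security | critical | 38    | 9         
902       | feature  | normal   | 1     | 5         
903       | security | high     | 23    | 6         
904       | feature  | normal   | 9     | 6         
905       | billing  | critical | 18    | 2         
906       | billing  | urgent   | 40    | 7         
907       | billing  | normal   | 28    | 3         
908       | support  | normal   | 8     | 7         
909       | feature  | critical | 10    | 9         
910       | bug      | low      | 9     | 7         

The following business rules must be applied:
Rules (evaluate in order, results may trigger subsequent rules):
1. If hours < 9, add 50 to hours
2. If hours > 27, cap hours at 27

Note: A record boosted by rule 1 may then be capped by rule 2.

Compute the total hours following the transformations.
204

Step 1: Apply rule 1 to records with hours < 9
  - 2 records get bonus of 50
  - Of these, 2 records then exceed 27 and get capped
Step 2: Apply rule 2 to records with hours > 27
  - 3 records (original) are capped
Step 3: Calculate final sum = 204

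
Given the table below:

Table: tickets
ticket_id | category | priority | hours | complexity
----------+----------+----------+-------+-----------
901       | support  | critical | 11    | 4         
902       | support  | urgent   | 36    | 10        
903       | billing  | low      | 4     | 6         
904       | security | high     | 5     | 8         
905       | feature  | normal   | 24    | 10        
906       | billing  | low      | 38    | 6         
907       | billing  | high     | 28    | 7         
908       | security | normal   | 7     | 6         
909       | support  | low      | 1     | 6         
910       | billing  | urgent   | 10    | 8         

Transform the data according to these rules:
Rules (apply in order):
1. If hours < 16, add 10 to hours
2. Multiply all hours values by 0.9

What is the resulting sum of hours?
201.6

Step 1: Apply Rule 1 - Add 10 to records with hours < 16
  - 6 records affected: 38 + (6 × 10) = 98
  - Unaffected records: 126
  - Sum after Rule 1: 224
Step 2: Apply Rule 2 - Multiply all by 0.9
  - 224 × 0.9 = 201.6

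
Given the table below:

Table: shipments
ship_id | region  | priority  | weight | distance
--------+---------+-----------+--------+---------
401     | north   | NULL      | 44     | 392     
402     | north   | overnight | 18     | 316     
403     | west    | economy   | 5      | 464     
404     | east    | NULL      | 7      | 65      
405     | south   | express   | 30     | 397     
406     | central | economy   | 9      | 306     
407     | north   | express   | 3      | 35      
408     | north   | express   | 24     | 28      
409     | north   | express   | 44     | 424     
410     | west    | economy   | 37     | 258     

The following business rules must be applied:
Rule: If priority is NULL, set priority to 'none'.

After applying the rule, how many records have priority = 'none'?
2

Step 1: Count records where priority IS NULL
Step 2: Found 2 records with NULL priority
Step 3: These records will have priority set to 'none'
Step 4: Records already having priority = 'none': 0
Step 5: Answer: 2 + 0 = 2 records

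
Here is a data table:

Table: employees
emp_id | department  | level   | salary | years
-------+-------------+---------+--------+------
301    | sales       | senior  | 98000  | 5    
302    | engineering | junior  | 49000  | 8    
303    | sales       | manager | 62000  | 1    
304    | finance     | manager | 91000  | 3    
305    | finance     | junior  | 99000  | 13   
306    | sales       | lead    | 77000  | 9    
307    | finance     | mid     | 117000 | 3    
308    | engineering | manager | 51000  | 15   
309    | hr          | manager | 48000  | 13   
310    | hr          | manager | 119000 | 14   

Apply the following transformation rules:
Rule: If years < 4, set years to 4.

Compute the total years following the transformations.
89

Step 1: 3 records have years < 4
Step 2: These records originally summed to 7
Step 3: After setting to minimum: 3 × 4 = 12
Step 4: Unaffected records sum: 77
Step 5: Final sum = 12 + 77 = 89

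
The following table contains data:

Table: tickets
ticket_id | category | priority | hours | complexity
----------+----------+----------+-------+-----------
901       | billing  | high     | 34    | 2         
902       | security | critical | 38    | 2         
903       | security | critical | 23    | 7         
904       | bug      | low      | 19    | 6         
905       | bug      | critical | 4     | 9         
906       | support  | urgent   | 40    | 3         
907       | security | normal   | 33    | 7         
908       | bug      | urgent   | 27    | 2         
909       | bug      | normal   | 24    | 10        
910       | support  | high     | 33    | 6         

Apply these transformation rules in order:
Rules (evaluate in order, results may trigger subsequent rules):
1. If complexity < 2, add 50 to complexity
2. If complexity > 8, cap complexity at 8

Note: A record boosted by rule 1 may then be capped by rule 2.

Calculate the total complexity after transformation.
51

Step 1: Apply rule 1 to records with complexity < 2
  - 0 records get bonus of 50
  - Of these, 0 records then exceed 8 and get capped
Step 2: Apply rule 2 to records with complexity > 8
  - 2 records (original) are capped
Step 3: Calculate final sum = 51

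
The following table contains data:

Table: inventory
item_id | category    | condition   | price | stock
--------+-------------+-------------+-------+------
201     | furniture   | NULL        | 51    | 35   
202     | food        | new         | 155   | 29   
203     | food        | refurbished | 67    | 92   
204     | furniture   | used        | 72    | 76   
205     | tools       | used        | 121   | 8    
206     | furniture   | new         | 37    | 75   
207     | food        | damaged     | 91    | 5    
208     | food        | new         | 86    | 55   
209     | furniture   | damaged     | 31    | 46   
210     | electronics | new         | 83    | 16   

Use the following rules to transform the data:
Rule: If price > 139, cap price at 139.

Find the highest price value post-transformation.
139

Step 1: Original maximum price = 155
Step 2: Apply cap at 139
Step 3: 1 records had price > 139 and were capped
Step 4: Maximum after transformation = 139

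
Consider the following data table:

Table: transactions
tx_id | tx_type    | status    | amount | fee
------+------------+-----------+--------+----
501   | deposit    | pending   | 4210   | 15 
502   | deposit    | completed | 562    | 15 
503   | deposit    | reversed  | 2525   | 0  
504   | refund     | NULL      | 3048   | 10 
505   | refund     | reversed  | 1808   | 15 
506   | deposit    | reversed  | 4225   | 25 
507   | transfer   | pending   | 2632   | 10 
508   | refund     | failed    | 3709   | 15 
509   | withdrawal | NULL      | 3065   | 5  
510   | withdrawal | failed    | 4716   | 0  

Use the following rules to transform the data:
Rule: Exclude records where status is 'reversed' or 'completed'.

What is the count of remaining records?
6

Step 1: Count records to exclude
  - 3 (reversed) + 1 (completed) = 4 records
Step 2: Total records: 10
Step 3: Remaining = 10 - 4 = 6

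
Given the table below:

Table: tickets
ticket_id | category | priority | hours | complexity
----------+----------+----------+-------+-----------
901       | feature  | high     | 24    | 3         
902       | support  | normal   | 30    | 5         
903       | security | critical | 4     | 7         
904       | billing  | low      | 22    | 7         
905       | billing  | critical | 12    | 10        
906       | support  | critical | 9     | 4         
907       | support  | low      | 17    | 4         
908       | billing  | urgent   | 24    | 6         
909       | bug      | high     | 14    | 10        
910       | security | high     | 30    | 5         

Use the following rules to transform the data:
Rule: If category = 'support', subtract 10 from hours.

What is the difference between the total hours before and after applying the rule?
30

Step 1: Original sum of hours = 186
Step 2: 3 records have category = 'support'
Step 3: Each affected record changes by -10
Step 4: Total change = 3 × -10 = -30
Step 5: New sum = 186 + -30 = 156
Step 6: Difference = |156 - 186| = 30
        (Sum decreased by 30)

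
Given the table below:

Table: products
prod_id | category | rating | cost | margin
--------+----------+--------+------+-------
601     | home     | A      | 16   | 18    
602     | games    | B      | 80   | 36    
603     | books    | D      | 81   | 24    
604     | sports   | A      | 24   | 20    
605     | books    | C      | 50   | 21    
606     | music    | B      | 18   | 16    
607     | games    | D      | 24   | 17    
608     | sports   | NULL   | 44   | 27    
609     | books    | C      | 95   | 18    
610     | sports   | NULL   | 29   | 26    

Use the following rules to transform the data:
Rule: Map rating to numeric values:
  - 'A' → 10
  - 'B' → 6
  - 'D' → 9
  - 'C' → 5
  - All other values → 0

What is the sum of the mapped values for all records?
60

Step 1: Apply mapping to each record
Step 2: Count by status:
  'A': 2 records × 10 = 20
  'B': 2 records × 6 = 12
  'D': 2 records × 9 = 18
  'C': 2 records × 5 = 10
Step 3: Sum all mapped values = 60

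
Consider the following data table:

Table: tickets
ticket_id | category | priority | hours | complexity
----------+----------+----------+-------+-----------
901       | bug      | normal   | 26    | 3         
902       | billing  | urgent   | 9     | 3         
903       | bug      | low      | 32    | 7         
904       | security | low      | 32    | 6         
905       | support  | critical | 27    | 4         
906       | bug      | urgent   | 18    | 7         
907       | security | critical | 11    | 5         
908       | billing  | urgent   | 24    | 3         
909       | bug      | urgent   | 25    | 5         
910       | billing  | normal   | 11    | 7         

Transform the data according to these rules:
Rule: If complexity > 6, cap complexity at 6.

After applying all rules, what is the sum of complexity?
47

Step 1: 3 records have complexity > 6
Step 2: These records originally summed to 21
Step 3: After capping: 3 × 6 = 18
Step 4: Unaffected records sum: 29
Step 5: Final sum = 18 + 29 = 47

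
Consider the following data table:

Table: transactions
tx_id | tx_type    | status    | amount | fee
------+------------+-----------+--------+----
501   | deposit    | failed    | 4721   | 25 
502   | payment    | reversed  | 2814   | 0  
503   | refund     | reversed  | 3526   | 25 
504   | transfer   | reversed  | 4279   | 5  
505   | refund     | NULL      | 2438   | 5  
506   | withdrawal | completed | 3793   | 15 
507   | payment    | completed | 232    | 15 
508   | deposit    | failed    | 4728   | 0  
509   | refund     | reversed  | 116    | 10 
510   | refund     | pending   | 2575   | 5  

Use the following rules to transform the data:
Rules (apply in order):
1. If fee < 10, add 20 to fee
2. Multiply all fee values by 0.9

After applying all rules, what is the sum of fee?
184.5

Step 1: Apply Rule 1 - Add 20 to records with fee < 10
  - 5 records affected: 15 + (5 × 20) = 115
  - Unaffected records: 90
  - Sum after Rule 1: 205
Step 2: Apply Rule 2 - Multiply all by 0.9
  - 205 × 0.9 = 184.5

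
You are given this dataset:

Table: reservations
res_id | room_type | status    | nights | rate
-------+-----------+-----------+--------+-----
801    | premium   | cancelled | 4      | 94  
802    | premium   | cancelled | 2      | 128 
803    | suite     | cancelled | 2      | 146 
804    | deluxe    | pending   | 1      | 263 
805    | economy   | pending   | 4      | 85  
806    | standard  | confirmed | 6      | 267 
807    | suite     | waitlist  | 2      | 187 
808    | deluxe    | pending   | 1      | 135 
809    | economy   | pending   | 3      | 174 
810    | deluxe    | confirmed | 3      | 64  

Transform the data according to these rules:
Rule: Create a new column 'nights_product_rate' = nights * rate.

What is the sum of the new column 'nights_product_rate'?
4352

Step 1: For each record, compute nights * rate
Example calculations:
  4 * 94 = 376
  2 * 128 = 256
  2 * 146 = 292
  ...
Step 2: Sum all derived values
Step 3: Total = 4352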